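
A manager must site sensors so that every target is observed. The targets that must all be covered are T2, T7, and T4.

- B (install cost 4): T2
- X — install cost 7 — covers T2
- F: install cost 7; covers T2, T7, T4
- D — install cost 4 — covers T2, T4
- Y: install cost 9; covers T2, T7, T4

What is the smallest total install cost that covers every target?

The greedy cost-per-new-target heuristic would pick D and F for 11, but a cheaper cover exists.
F alone covers T2, T7, T4 — every target.
Total install cost: 7.
No cover costs less than 7.

7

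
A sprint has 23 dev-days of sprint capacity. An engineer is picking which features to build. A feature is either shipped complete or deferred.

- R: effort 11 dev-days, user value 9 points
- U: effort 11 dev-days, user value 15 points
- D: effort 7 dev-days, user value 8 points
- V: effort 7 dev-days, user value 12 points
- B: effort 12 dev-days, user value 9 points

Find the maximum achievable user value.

Allowing fractional choices, the relaxed optimum would be about 32.7, but features are indivisible.
U + V: effort 11 + 7 = 18 ≤ 23, user value 15 + 12 = 27.
R + U: effort 11 + 11 = 22 ≤ 23, user value 9 + 15 = 24.
Best is U and V with total user value 27.

27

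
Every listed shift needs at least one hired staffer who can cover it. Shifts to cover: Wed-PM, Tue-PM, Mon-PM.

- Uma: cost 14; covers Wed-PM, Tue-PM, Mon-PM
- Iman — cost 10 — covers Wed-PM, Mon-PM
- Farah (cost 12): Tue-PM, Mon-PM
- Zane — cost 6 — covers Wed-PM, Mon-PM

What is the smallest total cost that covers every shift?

14

The greedy cost-per-new-shift heuristic would pick Zane and Farah for 18, but a cheaper cover exists.
Uma alone covers Wed-PM, Tue-PM, Mon-PM — every shift.
Total cost: 14.
No cover costs less than 14.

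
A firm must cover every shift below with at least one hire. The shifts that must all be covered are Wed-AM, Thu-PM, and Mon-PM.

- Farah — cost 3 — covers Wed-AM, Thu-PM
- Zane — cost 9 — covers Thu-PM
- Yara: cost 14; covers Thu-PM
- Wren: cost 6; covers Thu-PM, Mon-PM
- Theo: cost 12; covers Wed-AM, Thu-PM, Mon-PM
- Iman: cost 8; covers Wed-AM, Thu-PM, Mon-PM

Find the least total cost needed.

8

Iman alone covers Wed-AM, Thu-PM, Mon-PM — every shift.
Total cost: 8.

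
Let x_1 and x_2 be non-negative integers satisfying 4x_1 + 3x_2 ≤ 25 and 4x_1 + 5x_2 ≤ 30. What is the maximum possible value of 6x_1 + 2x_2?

36

The continuous relaxation peaks at (6.25, 0) with value 37.50; rounding to a feasible lattice point costs some objective.
(x_1,x_2)=(6,0): 4·6+3·0=24≤25, 4·6+5·0=24≤30, objective 36.
(x_1,x_2)=(5,1): 4·5+3·1=23≤25, 4·5+5·1=25≤30, objective 32.
(x_1,x_2)=(5,0): 4·5+3·0=20≤25, 4·5+5·0=20≤30, objective 30.
The best lattice point is (6,0), giving 36.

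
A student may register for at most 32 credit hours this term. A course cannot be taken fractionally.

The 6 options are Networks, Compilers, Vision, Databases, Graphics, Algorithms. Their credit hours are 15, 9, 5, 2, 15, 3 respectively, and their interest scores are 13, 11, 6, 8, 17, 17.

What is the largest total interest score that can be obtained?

53

This is an integer program with binary decision variables.
Allowing fractional choices, the relaxed optimum would be about 56.7, but courses are indivisible.
Networks + Compilers + Databases + Algorithms: credit hours 15 + 9 + 2 + 3 = 29 ≤ 32, interest score 13 + 11 + 8 + 17 = 49.
Compilers + Databases + Graphics + Algorithms: credit hours 9 + 2 + 15 + 3 = 29 ≤ 32, interest score 11 + 8 + 17 + 17 = 53.
Compilers + Vision + Graphics + Algorithms: credit hours 9 + 5 + 15 + 3 = 32 ≤ 32, interest score 11 + 6 + 17 + 17 = 51.
Best is Compilers, Databases, Graphics, and Algorithms with total interest score 53.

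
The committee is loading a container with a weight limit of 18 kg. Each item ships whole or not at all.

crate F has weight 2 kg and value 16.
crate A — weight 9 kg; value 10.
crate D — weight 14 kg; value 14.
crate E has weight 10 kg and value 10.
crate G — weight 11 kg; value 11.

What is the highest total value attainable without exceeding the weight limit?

Allowing fractional choices, the relaxed optimum would be about 33.0, but items are indivisible.
crate F + crate G: weight 2 + 11 = 13 ≤ 18, value 16 + 11 = 27.
crate F + crate A: weight 2 + 9 = 11 ≤ 18, value 16 + 10 = 26.
crate F + crate D: weight 2 + 14 = 16 ≤ 18, value 16 + 14 = 30.
Best is crate F and crate D with total value 30.

30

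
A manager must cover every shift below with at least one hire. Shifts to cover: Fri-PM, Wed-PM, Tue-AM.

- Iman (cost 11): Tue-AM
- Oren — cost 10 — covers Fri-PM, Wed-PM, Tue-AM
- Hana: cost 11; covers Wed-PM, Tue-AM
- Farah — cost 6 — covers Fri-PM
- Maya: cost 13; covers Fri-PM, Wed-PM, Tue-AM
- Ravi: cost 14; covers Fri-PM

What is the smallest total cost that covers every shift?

10

This is a weighted set-cover instance.
Oren alone covers Fri-PM, Wed-PM, Tue-AM — every shift.
Total cost: 10.
No cover costs less than 10.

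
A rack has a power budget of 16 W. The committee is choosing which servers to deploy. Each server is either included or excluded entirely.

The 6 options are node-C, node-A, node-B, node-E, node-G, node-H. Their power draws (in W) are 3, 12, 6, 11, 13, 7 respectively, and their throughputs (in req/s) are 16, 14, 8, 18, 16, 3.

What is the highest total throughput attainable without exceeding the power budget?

34

node-C + node-G: power draw 3 + 13 = 16 ≤ 16, throughput 16 + 16 = 32.
node-C + node-A: power draw 3 + 12 = 15 ≤ 16, throughput 16 + 14 = 30.
node-C + node-E: power draw 3 + 11 = 14 ≤ 16, throughput 16 + 18 = 34.
Best is node-C and node-E with total throughput 34.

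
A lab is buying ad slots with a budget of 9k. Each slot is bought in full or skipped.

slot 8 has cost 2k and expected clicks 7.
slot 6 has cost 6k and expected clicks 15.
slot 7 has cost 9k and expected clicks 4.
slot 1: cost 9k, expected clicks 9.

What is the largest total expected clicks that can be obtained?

22

Allowing fractional choices, the relaxed optimum would be about 23.0, but ad slots are indivisible.
slot 1: cost 9 ≤ 9, expected clicks 9.
slot 8 + slot 6: cost 2 + 6 = 8 ≤ 9, expected clicks 7 + 15 = 22.
slot 6: cost 6 ≤ 9, expected clicks 15.
Best is slot 8 and slot 6 with total expected clicks 22.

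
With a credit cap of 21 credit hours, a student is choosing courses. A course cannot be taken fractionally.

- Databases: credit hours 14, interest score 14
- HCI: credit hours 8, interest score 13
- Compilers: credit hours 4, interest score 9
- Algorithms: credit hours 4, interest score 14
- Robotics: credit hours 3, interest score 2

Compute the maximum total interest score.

Allowing fractional choices, the relaxed optimum would be about 41.0, but courses are indivisible.
HCI + Compilers + Algorithms + Robotics: credit hours 8 + 4 + 4 + 3 = 19 ≤ 21, interest score 13 + 9 + 14 + 2 = 38.
HCI + Compilers + Algorithms: credit hours 8 + 4 + 4 = 16 ≤ 21, interest score 13 + 9 + 14 = 36.
Best is HCI, Compilers, Algorithms, and Robotics with total interest score 38.

38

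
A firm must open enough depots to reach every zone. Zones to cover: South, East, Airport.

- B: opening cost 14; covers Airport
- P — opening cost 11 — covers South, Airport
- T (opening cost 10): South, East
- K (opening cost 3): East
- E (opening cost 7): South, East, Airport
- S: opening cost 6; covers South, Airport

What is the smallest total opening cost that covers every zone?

E alone covers South, East, Airport — every zone.
Total opening cost: 7.
No cover costs less than 7.

7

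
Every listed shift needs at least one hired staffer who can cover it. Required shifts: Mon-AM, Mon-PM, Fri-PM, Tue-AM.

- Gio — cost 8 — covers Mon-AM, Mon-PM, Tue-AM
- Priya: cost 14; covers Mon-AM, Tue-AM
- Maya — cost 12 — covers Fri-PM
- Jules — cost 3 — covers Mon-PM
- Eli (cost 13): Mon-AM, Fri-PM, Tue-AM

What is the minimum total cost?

The greedy cost-per-new-shift heuristic would pick Gio and Maya for 20, but a cheaper cover exists.
Choose Jules and Eli: together they cover Mon-AM, Mon-PM, Fri-PM, Tue-AM — every shift.
Total cost: 3 + 13 = 16.
No cover costs less than 16.

16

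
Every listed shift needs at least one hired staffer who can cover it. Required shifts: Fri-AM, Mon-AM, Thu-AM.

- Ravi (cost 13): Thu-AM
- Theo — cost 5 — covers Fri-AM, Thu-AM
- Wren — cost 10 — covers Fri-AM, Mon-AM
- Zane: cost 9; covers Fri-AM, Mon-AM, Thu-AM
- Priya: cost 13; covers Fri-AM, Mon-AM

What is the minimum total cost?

This is an integer covering problem.
Zane alone covers Fri-AM, Mon-AM, Thu-AM — every shift.
Total cost: 9.

9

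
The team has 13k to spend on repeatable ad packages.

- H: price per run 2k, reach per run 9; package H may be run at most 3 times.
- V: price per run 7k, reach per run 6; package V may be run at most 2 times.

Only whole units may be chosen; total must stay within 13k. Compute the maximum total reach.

This is a bounded integer knapsack.
H has the best ratio (9/2); taking only H gives at most 3×9 = 27 (stopped by the supply cap of 3).
Mixing does better — 3×H and 1×V: price 13 ≤ 13, reach 3·9 + 1·6 = 33.

33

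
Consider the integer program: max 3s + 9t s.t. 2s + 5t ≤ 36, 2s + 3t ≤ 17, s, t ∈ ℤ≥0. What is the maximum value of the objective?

The continuous relaxation peaks at (0, 5.67) with value 51.00; rounding to a feasible lattice point costs some objective.
(s,t)=(1,5): 2·1+5·5=27≤36, 2·1+3·5=17≤17, objective 48.
(s,t)=(0,5): 2·0+5·5=25≤36, 2·0+3·5=15≤17, objective 45.
(s,t)=(2,4): 2·2+5·4=24≤36, 2·2+3·4=16≤17, objective 42.
Maximum is 48 at (s,t)=(1,5).

48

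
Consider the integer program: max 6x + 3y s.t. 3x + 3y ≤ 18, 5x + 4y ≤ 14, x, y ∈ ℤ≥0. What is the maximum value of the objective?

Relaxing integrality, the LP optimum is 16.80 at (x,y) = (2.8, 0), which is not an integer point.
(x,y)=(2,1): 3·2+3·1=9≤18, 5·2+4·1=14≤14, objective 15.
(x,y)=(1,2): 3·1+3·2=9≤18, 5·1+4·2=13≤14, objective 12.
No feasible integer point exceeds 15.

15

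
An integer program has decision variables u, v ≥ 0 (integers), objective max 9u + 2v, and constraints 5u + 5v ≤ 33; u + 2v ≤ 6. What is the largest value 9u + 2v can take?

(u,v)=(6,0): 5·6+5·0=30≤33, 1·6+2·0=6≤6, objective 54.
(u,v)=(5,0): 5·5+5·0=25≤33, 1·5+2·0=5≤6, objective 45.
Maximum is 54 at (u,v)=(6,0).

54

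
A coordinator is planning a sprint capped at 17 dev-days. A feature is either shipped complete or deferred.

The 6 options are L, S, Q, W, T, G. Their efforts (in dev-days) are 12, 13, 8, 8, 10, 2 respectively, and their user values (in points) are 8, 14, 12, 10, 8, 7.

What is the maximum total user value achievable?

Take Q and W: effort 8 + 8 = 16 ≤ 17, user value 12 + 10 = 22.
No other feasible combination does better.

22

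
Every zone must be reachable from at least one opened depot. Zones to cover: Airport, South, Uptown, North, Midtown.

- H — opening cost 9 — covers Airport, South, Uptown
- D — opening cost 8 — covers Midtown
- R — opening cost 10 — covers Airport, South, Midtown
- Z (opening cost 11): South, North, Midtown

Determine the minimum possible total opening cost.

20

Choose H and Z: together they cover Airport, South, Uptown, North, Midtown — every zone.
Total opening cost: 9 + 11 = 20.
No cover costs less than 20.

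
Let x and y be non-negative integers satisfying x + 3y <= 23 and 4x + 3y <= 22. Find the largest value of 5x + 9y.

63

(x,y)=(0,7): 1·0+3·7=21≤23, 4·0+3·7=21≤22, objective 63.
(x,y)=(1,6): 1·1+3·6=19≤23, 4·1+3·6=22≤22, objective 59.
No feasible integer point exceeds 63.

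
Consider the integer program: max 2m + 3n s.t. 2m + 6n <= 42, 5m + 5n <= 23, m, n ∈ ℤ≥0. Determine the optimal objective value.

The continuous relaxation peaks at (0, 4.6) with value 13.80; rounding to a feasible lattice point costs some objective.
(m,n)=(0,4): 2·0+6·4=24≤42, 5·0+5·4=20≤23, objective 12.
(m,n)=(1,3): 2·1+6·3=20≤42, 5·1+5·3=20≤23, objective 11.
Maximum is 12 at (m,n)=(0,4).

12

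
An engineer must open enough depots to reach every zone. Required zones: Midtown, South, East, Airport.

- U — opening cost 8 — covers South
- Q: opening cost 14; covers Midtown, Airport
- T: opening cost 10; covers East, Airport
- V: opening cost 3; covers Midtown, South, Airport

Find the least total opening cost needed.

Choose T and V: together they cover Midtown, South, East, Airport — every zone.
Total opening cost: 10 + 3 = 13.
No cover costs less than 13.

13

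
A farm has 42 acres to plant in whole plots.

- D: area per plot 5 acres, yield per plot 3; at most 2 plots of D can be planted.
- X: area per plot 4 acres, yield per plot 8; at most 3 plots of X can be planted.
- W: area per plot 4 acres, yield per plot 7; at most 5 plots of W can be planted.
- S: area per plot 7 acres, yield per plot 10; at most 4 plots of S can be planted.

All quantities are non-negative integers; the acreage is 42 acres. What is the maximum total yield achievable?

72

This is a bounded integer knapsack.
2×X, 5×W, and 2×S: area 42 ≤ 42, yield 2·8 + 5·7 + 2·10 = 71.
3×X, 4×W, and 2×S: area 42 ≤ 42, yield 3·8 + 4·7 + 2·10 = 72.
Best is 72.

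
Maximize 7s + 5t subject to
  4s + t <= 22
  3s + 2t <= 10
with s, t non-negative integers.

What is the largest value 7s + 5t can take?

25

(s,t)=(0,5): 4·0+1·5=5≤22, 3·0+2·5=10≤10, objective 25.
(s,t)=(0,4): 4·0+1·4=4≤22, 3·0+2·4=8≤10, objective 20.
Maximum is 25 at (s,t)=(0,5).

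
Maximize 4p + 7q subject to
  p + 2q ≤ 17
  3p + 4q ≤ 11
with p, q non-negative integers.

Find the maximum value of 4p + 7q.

18

The continuous relaxation peaks at (0, 2.75) with value 19.25; rounding to a feasible lattice point costs some objective.
(p,q)=(1,2): 1·1+2·2=5≤17, 3·1+4·2=11≤11, objective 18.
(p,q)=(2,1): 1·2+2·1=4≤17, 3·2+4·1=10≤11, objective 15.
(p,q)=(0,2): 1·0+2·2=4≤17, 3·0+4·2=8≤11, objective 14.
(p,q)=(1,1): 1·1+2·1=3≤17, 3·1+4·1=7≤11, objective 11.
Maximum is 18 at (p,q)=(1,2).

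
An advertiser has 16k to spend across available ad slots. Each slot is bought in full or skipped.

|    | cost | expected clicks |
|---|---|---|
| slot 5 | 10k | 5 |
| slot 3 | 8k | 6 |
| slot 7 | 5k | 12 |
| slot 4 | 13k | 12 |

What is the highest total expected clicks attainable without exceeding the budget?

Take slot 3 and slot 7: cost 8 + 5 = 13 ≤ 16, expected clicks 6 + 12 = 18.
No other feasible combination does better.

18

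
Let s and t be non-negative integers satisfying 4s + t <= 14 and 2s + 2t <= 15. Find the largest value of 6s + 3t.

27

(s,t)=(2,5) is feasible, giving 27.
(s,t)=(2,4) is feasible, giving 24.
(s,t)=(1,6) is feasible, giving 24.
No feasible integer point exceeds 27.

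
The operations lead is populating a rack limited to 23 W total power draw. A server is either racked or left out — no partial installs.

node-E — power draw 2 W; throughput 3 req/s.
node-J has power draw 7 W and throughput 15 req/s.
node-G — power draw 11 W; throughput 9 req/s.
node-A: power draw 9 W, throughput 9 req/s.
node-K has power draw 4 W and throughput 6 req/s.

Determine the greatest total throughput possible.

33

Allowing fractional choices, the relaxed optimum would be about 33.8, but servers are indivisible.
node-E + node-J + node-A + node-K: power draw 2 + 7 + 9 + 4 = 22 ≤ 23, throughput 3 + 15 + 9 + 6 = 33.
node-J + node-G + node-K: power draw 7 + 11 + 4 = 22 ≤ 23, throughput 15 + 9 + 6 = 30.
node-J + node-A + node-K: power draw 7 + 9 + 4 = 20 ≤ 23, throughput 15 + 9 + 6 = 30.
Best is node-E, node-J, node-A, and node-K with total throughput 33.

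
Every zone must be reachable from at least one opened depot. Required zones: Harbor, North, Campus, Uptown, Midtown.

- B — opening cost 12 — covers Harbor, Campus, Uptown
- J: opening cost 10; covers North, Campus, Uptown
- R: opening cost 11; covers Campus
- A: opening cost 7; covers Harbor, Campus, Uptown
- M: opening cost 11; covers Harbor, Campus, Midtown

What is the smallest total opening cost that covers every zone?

21

The greedy cost-per-new-zone heuristic would pick A, J, and M for 28, but a cheaper cover exists.
Choose J and M: together they cover Harbor, North, Campus, Uptown, Midtown — every zone.
Total opening cost: 10 + 11 = 21.
No cover costs less than 21.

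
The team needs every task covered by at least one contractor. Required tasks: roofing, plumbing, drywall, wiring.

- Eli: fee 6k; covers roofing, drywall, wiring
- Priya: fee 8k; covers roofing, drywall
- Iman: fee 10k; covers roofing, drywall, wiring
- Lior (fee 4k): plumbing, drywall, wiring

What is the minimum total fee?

Choose Eli and Lior: together they cover roofing, plumbing, drywall, wiring — every task.
Total fee: 6 + 4 = 10.
No cover costs less than 10.

10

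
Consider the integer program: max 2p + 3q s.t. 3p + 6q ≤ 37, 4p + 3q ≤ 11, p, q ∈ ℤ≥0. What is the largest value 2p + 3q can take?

9

(p,q)=(0,3) is feasible, giving 9.
(p,q)=(1,2) is feasible, giving 8.
(p,q)=(0,2) is feasible, giving 6.
No feasible integer point exceeds 9.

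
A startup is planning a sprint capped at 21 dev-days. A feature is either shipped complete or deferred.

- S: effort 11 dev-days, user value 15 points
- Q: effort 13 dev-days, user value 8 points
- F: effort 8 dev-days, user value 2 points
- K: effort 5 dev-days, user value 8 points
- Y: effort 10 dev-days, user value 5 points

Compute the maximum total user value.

S + Y: effort 11 + 10 = 21 ≤ 21, user value 15 + 5 = 20.
S + F: effort 11 + 8 = 19 ≤ 21, user value 15 + 2 = 17.
S + K: effort 11 + 5 = 16 ≤ 21, user value 15 + 8 = 23.
Best is S and K with total user value 23.

23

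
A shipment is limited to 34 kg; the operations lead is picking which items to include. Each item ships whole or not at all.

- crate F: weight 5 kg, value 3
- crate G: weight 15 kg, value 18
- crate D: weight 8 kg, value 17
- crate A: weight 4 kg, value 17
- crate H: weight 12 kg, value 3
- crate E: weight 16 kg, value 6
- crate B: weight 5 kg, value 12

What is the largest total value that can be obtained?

64

This is an integer program with binary decision variables.
Allowing fractional choices, the relaxed optimum would be about 65.2, but items are indivisible.
crate F + crate G + crate D + crate A: weight 5 + 15 + 8 + 4 = 32 ≤ 34, value 3 + 18 + 17 + 17 = 55.
crate G + crate D + crate A + crate B: weight 15 + 8 + 4 + 5 = 32 ≤ 34, value 18 + 17 + 17 + 12 = 64.
crate G + crate D + crate A: weight 15 + 8 + 4 = 27 ≤ 34, value 18 + 17 + 17 = 52.
Best is crate G, crate D, crate A, and crate B with total value 64.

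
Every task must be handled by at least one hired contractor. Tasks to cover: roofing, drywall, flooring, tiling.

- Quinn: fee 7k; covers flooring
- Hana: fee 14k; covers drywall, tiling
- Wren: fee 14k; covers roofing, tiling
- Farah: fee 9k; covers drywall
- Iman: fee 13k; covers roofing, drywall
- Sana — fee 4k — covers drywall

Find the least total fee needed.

Choose Quinn, Wren, and Sana: together they cover roofing, drywall, flooring, tiling — every task.
Total fee: 7 + 14 + 4 = 25.
No cover costs less than 25.

25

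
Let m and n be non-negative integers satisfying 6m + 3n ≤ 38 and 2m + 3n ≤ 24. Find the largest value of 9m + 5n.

Relaxing integrality, the LP optimum is 59.83 at (m,n) = (3.5, 5.67), which is not an integer point.
(m,n)=(3,6): 6·3+3·6=36≤38, 2·3+3·6=24≤24, objective 57.
(m,n)=(4,4): 6·4+3·4=36≤38, 2·4+3·4=20≤24, objective 56.
No feasible integer point exceeds 57.

57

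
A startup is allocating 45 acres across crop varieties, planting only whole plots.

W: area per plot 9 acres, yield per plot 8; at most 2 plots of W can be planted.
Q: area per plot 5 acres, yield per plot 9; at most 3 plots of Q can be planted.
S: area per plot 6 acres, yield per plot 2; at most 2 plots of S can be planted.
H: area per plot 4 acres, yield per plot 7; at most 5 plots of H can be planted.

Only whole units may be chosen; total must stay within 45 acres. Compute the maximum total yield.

This is a bounded integer knapsack.
Q has the best ratio (9/5); taking only Q gives at most 3×9 = 27 (stopped by the supply cap of 3).
Mixing does better — 1×W, 3×Q, and 5×H: area 44 ≤ 45, yield 1·8 + 3·9 + 5·7 = 70.

70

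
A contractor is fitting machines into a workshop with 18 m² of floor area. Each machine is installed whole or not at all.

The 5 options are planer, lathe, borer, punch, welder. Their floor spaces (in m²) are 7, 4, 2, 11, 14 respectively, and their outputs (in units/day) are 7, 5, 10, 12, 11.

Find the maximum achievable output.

Allowing fractional choices, the relaxed optimum would be about 28.0, but machines are indivisible.
lathe + borer + punch: floor space 4 + 2 + 11 = 17 ≤ 18, output 5 + 10 + 12 = 27.
borer + punch: floor space 2 + 11 = 13 ≤ 18, output 10 + 12 = 22.
planer + lathe + borer: floor space 7 + 4 + 2 = 13 ≤ 18, output 7 + 5 + 10 = 22.
Best is lathe, borer, and punch with total output 27.

27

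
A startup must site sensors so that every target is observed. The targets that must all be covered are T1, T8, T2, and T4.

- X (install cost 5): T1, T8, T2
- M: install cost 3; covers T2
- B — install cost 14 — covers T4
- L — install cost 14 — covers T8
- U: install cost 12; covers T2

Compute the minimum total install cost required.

Choose X and B: together they cover T1, T8, T2, T4 — every target.
Total install cost: 5 + 14 = 19.
No cover costs less than 19.

19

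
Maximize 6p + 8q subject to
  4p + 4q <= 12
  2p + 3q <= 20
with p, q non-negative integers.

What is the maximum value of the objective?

(p,q)=(0,3): 4·0+4·3=12≤12, 2·0+3·3=9≤20, objective 24.
(p,q)=(1,2): 4·1+4·2=12≤12, 2·1+3·2=8≤20, objective 22.
Maximum is 24 at (p,q)=(0,3).

24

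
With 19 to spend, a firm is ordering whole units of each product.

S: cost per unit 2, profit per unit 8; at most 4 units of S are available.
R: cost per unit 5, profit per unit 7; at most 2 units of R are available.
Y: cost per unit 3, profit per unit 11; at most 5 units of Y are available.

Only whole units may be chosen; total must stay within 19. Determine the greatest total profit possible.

71

3×S and 4×Y: cost 18 ≤ 19, profit 3·8 + 4·11 = 68.
2×S and 5×Y: cost 19 ≤ 19, profit 2·8 + 5·11 = 71.
Best is 71.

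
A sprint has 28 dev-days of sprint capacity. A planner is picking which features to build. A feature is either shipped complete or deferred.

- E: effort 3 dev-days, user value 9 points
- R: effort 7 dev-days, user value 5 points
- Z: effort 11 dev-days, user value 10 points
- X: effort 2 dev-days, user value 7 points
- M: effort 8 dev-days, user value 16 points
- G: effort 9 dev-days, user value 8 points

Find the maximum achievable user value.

42

Allowing fractional choices, the relaxed optimum would be about 45.6, but features are indivisible.
E + Z + X + M: effort 3 + 11 + 2 + 8 = 24 ≤ 28, user value 9 + 10 + 7 + 16 = 42.
E + X + M + G: effort 3 + 2 + 8 + 9 = 22 ≤ 28, user value 9 + 7 + 16 + 8 = 40.
E + R + M + G: effort 3 + 7 + 8 + 9 = 27 ≤ 28, user value 9 + 5 + 16 + 8 = 38.
Best is E, Z, X, and M with total user value 42.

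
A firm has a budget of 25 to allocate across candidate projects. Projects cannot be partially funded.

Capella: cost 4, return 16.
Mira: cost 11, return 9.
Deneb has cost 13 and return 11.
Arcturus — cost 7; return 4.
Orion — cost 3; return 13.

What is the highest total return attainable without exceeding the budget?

Take Capella, Mira, Arcturus, and Orion: cost 4 + 11 + 7 + 3 = 25 ≤ 25, return 16 + 9 + 4 + 13 = 42.
No other feasible combination does better.

42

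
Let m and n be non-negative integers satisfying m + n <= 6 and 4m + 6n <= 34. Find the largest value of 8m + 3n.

48

(m,n)=(6,0): 1·6+1·0=6≤6, 4·6+6·0=24≤34, objective 48.
(m,n)=(5,1): 1·5+1·1=6≤6, 4·5+6·1=26≤34, objective 43.
(m,n)=(5,0): 1·5+1·0=5≤6, 4·5+6·0=20≤34, objective 40.
The best lattice point is (6,0), giving 48.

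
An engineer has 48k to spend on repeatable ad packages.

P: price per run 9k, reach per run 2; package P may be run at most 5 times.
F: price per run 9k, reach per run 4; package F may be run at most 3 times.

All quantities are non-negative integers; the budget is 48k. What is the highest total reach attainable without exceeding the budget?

1×P and 3×F: price 36 ≤ 48, reach 1·2 + 3·4 = 14.
2×P and 3×F: price 45 ≤ 48, reach 2·2 + 3·4 = 16.
Best is 16.

16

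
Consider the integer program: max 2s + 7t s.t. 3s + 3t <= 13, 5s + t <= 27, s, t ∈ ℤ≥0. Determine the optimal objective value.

The continuous relaxation peaks at (0, 4.33) with value 30.33; rounding to a feasible lattice point costs some objective.
(s,t)=(0,4): 3·0+3·4=12≤13, 5·0+1·4=4≤27, objective 28.
(s,t)=(1,3): 3·1+3·3=12≤13, 5·1+1·3=8≤27, objective 23.
(s,t)=(0,3): 3·0+3·3=9≤13, 5·0+1·3=3≤27, objective 21.
The best lattice point is (0,4), giving 28.

28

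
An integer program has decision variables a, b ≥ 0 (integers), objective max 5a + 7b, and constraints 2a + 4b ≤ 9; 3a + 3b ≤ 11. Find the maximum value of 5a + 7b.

17

The continuous relaxation peaks at (2.83, 0.833) with value 20.00; rounding to a feasible lattice point costs some objective.
(a,b)=(2,1): 2·2+4·1=8≤9, 3·2+3·1=9≤11, objective 17.
(a,b)=(3,0): 2·3+4·0=6≤9, 3·3+3·0=9≤11, objective 15.
(a,b)=(1,1): 2·1+4·1=6≤9, 3·1+3·1=6≤11, objective 12.
(a,b)=(2,0): 2·2+4·0=4≤9, 3·2+3·0=6≤11, objective 10.
Maximum is 17 at (a,b)=(2,1).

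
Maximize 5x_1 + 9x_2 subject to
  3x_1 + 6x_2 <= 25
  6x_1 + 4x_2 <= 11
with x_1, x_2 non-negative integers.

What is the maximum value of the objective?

The continuous relaxation peaks at (0, 2.75) with value 24.75; rounding to a feasible lattice point costs some objective.
(x_1,x_2)=(0,2): 3·0+6·2=12≤25, 6·0+4·2=8≤11, objective 18.
(x_1,x_2)=(1,1): 3·1+6·1=9≤25, 6·1+4·1=10≤11, objective 14.
The best lattice point is (0,2), giving 18.

18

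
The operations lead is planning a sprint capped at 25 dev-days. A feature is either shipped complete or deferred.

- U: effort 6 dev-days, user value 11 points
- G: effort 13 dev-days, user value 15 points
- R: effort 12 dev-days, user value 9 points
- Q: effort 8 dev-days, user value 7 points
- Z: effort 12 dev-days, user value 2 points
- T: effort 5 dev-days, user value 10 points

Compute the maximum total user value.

36

This is an integer program with binary decision variables.
Take U, G, and T: effort 6 + 13 + 5 = 24 ≤ 25, user value 11 + 15 + 10 = 36.
No other feasible combination does better.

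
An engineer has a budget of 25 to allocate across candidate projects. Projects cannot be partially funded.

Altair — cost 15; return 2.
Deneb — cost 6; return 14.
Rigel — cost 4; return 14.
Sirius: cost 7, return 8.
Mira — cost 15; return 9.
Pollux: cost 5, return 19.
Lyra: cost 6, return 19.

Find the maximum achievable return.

66

Treat it as a binary knapsack problem.
Take Deneb, Rigel, Pollux, and Lyra: cost 6 + 4 + 5 + 6 = 21 ≤ 25, return 14 + 14 + 19 + 19 = 66.
No other feasible combination does better.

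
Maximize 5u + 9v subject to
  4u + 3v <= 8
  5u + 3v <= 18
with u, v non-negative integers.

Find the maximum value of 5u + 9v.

18

Relaxing integrality, the LP optimum is 24.00 at (u,v) = (0, 2.67), which is not an integer point.
(u,v)=(0,2): 4·0+3·2=6≤8, 5·0+3·2=6≤18, objective 18.
(u,v)=(1,1): 4·1+3·1=7≤8, 5·1+3·1=8≤18, objective 14.
(u,v)=(0,1): 4·0+3·1=3≤8, 5·0+3·1=3≤18, objective 9.
Maximum is 18 at (u,v)=(0,2).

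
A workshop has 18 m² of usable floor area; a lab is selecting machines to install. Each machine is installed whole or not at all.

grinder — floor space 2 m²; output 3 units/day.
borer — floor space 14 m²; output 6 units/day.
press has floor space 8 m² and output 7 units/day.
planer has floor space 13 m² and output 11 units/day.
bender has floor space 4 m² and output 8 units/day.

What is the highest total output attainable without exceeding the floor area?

19

Take planer and bender: floor space 13 + 4 = 17 ≤ 18, output 11 + 8 = 19.
No other feasible combination does better.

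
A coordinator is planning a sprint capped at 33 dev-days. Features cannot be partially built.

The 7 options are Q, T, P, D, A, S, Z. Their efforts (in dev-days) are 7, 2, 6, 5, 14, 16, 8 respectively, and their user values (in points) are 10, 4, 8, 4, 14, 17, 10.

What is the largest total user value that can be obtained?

41

Take Q, T, S, and Z: effort 7 + 2 + 16 + 8 = 33 ≤ 33, user value 10 + 4 + 17 + 10 = 41.
No other feasible combination does better.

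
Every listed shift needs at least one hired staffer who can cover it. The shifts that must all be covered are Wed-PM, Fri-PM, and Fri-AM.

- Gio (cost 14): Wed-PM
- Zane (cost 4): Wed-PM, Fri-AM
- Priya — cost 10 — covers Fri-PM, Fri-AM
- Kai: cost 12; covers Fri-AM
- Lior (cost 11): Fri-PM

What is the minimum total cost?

This is an integer covering problem.
Choose Zane and Priya: together they cover Wed-PM, Fri-PM, Fri-AM — every shift.
Total cost: 4 + 10 = 14.

14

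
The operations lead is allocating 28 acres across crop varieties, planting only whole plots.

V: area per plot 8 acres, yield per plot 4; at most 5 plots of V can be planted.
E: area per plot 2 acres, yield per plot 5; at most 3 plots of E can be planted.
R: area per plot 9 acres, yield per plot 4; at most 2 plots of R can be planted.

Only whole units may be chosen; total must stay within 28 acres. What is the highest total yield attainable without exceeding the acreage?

23

Take 3×E and 2×R: area 24 ≤ 28, yield 3·5 + 2·4 = 23.
E has the best ratio (5/2) and is taken to its limit of 3; remaining capacity is filled optimally with the others.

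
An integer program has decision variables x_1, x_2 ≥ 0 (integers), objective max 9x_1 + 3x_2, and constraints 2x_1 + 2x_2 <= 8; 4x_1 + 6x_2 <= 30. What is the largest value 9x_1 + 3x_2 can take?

(x_1,x_2)=(4,0) is feasible, giving 36.
(x_1,x_2)=(3,1) is feasible, giving 30.
(x_1,x_2)=(3,0) is feasible, giving 27.
Maximum is 36 at (x_1,x_2)=(4,0).

36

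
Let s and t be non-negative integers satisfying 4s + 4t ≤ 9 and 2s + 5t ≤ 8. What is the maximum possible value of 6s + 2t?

Relaxing integrality, the LP optimum is 13.50 at (s,t) = (2.25, 0), which is not an integer point.
(s,t)=(2,0): 4·2+4·0=8≤9, 2·2+5·0=4≤8, objective 12.
(s,t)=(1,1): 4·1+4·1=8≤9, 2·1+5·1=7≤8, objective 8.
(s,t)=(1,0): 4·1+4·0=4≤9, 2·1+5·0=2≤8, objective 6.
No feasible integer point exceeds 12.

12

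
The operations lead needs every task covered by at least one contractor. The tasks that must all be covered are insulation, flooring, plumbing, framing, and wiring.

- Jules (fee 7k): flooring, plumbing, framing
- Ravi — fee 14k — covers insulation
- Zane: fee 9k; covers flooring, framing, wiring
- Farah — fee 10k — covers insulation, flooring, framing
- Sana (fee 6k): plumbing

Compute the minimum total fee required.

This is an integer covering problem.
The greedy cost-per-new-task heuristic would pick Jules, Zane, and Farah for 26, but a cheaper cover exists.
Choose Zane, Farah, and Sana: together they cover insulation, flooring, plumbing, framing, wiring — every task.
Total fee: 9 + 10 + 6 = 25.
No cover costs less than 25.

25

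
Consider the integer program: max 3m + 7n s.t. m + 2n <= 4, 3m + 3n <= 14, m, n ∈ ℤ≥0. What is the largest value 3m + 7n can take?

14

(m,n)=(0,2) is feasible, giving 14.
(m,n)=(1,1) is feasible, giving 10.
(m,n)=(0,1) is feasible, giving 7.
The best lattice point is (0,2), giving 14.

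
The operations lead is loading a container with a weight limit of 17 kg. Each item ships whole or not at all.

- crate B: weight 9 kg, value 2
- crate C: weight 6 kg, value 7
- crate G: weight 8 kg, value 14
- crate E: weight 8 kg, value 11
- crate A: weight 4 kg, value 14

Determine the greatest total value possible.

28

This is a 0-1 knapsack instance.
Allowing fractional choices, the relaxed optimum would be about 34.9, but items are indivisible.
crate E + crate A: weight 8 + 4 = 12 ≤ 17, value 11 + 14 = 25.
crate G + crate A: weight 8 + 4 = 12 ≤ 17, value 14 + 14 = 28.
crate G + crate E: weight 8 + 8 = 16 ≤ 17, value 14 + 11 = 25.
Best is crate G and crate A with total value 28.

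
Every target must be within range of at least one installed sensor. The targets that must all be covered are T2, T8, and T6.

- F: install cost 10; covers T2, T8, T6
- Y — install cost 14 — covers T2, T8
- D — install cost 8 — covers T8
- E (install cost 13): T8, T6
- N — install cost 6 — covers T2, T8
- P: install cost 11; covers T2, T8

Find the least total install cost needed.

The greedy cost-per-new-target heuristic would pick N and F for 16, but a cheaper cover exists.
F alone covers T2, T8, T6 — every target.
Total install cost: 10.
No cover costs less than 10.

10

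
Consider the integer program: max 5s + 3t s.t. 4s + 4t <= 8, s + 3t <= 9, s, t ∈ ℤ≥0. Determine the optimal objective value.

10

(s,t)=(2,0): 4·2+4·0=8≤8, 1·2+3·0=2≤9, objective 10.
(s,t)=(1,1): 4·1+4·1=8≤8, 1·1+3·1=4≤9, objective 8.
(s,t)=(1,0): 4·1+4·0=4≤8, 1·1+3·0=1≤9, objective 5.
Maximum is 10 at (s,t)=(2,0).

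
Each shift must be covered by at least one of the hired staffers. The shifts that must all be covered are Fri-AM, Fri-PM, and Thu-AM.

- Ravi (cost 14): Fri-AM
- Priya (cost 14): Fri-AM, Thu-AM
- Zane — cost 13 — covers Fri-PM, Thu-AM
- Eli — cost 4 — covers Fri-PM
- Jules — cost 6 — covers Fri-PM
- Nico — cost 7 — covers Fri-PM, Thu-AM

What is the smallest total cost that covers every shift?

18

The greedy cost-per-new-shift heuristic would pick Nico and Ravi for 21, but a cheaper cover exists.
Choose Priya and Eli: together they cover Fri-AM, Fri-PM, Thu-AM — every shift.
Total cost: 14 + 4 = 18.
No cover costs less than 18.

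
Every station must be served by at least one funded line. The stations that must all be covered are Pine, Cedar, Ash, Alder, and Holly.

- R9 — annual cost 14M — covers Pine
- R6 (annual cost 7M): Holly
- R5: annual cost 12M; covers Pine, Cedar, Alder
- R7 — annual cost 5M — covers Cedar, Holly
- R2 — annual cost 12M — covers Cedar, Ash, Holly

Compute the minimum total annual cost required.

The greedy cost-per-new-station heuristic would pick R7, R5, and R2 for 29, but a cheaper cover exists.
Choose R5 and R2: together they cover Pine, Cedar, Ash, Alder, Holly — every station.
Total annual cost: 12 + 12 = 24.
No cover costs less than 24.

24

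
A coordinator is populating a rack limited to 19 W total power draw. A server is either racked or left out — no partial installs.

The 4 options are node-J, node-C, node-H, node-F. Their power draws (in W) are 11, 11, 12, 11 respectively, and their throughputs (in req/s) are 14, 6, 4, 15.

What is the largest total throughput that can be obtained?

Allowing fractional choices, the relaxed optimum would be about 25.2, but servers are indivisible.
node-F: power draw 11 ≤ 19, throughput 15.
node-J: power draw 11 ≤ 19, throughput 14.
Best is node-F with total throughput 15.

15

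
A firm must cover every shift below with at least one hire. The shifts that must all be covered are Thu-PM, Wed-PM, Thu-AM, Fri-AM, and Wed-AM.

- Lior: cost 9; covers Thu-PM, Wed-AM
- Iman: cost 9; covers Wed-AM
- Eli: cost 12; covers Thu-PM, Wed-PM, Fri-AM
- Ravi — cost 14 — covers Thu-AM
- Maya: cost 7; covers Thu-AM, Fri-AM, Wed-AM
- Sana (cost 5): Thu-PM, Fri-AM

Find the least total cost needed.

19

Choose Eli and Maya: together they cover Thu-PM, Wed-PM, Thu-AM, Fri-AM, Wed-AM — every shift.
Total cost: 12 + 7 = 19.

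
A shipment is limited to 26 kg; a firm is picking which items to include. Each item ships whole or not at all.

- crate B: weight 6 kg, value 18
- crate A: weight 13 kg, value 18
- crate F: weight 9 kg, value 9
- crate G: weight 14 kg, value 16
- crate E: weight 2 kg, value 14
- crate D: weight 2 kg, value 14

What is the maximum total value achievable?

64

Take crate B, crate A, crate E, and crate D: weight 6 + 13 + 2 + 2 = 23 ≤ 26, value 18 + 18 + 14 + 14 = 64.
No other feasible combination does better.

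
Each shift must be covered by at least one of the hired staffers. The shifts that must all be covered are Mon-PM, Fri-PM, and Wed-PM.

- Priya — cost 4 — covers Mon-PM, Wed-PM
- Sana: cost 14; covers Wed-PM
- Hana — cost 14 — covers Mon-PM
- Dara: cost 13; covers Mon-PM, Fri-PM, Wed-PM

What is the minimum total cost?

The greedy cost-per-new-shift heuristic would pick Priya and Dara for 17, but a cheaper cover exists.
Dara alone covers Mon-PM, Fri-PM, Wed-PM — every shift.
Total cost: 13.
No cover costs less than 13.

13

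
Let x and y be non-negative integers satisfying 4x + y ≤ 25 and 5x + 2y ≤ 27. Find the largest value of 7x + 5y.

The continuous relaxation peaks at (0, 13.5) with value 67.50; rounding to a feasible lattice point costs some objective.
(x,y)=(0,13): 4·0+1·13=13≤25, 5·0+2·13=26≤27, objective 65.
(x,y)=(0,12): 4·0+1·12=12≤25, 5·0+2·12=24≤27, objective 60.
No feasible integer point exceeds 65.

65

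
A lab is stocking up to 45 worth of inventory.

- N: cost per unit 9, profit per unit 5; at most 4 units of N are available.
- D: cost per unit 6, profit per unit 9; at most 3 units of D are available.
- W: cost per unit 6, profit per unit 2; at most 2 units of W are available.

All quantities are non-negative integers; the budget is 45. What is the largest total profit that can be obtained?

D has the best ratio (9/6); taking only D gives at most 3×9 = 27 (stopped by the supply cap of 3).
Mixing does better — 3×N and 3×D: cost 45 ≤ 45, profit 3·5 + 3·9 = 42.

42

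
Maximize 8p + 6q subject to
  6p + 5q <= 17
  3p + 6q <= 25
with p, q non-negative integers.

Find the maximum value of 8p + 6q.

22

Relaxing integrality, the LP optimum is 22.67 at (p,q) = (2.83, 0), which is not an integer point.
(p,q)=(2,1) is feasible, giving 22.
(p,q)=(1,2) is feasible, giving 20.
(p,q)=(2,0) is feasible, giving 16.
No feasible integer point exceeds 22.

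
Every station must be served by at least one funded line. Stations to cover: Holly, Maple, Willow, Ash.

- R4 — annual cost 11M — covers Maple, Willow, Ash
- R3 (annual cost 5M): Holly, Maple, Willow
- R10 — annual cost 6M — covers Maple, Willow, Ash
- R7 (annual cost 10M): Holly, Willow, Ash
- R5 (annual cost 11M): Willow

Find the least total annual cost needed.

Choose R3 and R10: together they cover Holly, Maple, Willow, Ash — every station.
Total annual cost: 5 + 6 = 11.
No cover costs less than 11.

11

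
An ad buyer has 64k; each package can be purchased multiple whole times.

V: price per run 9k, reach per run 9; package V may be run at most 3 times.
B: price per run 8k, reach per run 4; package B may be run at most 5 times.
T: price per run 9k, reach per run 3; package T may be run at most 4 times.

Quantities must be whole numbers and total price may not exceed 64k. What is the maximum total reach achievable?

43

Take 3×V and 4×B: price 59 ≤ 64, reach 3·9 + 4·4 = 43.
V has the best ratio (9/9) and is taken to its limit of 3; remaining capacity is filled optimally with the others.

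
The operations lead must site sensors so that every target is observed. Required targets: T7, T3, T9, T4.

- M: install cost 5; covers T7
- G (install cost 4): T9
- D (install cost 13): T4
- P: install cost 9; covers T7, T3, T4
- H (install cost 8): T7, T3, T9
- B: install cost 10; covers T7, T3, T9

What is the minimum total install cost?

13

Choose G and P: together they cover T7, T3, T9, T4 — every target.
Total install cost: 4 + 9 = 13.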